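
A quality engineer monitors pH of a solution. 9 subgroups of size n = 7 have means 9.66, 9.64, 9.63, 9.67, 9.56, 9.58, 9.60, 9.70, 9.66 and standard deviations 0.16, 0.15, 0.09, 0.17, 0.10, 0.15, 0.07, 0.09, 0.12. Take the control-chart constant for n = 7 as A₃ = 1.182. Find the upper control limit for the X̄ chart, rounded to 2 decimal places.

X̄̄ = (9.66 + 9.64 + 9.63 + 9.67 + 9.56 + 9.58 + 9.60 + 9.70 + 9.66) / 9 = 9.6333
s̄ = (0.16 + 0.15 + 0.09 + 0.17 + 0.10 + 0.15 + 0.07 + 0.09 + 0.12) / 9 = 0.1222
UCL = X̄̄ + A₃·s̄ = 9.6333 + 1.182 × 0.1222 = 9.7778

9.78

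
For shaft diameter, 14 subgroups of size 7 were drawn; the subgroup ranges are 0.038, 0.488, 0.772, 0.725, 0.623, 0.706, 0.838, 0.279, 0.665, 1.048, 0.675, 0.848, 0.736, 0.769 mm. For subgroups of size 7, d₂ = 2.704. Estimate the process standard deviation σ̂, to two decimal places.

R̄ = (0.038 + 0.488 + 0.772 + 0.725 + 0.623 + 0.706 + 0.838 + 0.279 + 0.665 + 1.048 + 0.675 + 0.848 + 0.736 + 0.769) / 14 = 0.6579
σ̂ = R̄ / d₂ = 0.6579 / 2.704 = 0.2433

0.24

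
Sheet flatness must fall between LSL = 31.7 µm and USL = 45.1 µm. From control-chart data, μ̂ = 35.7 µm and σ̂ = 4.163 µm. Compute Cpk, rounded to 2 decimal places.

0.32

Cpu = (USL − μ̂) / (3σ̂) = (45.1 − 35.7) / (3 × 4.163) = 0.7527; Cpl = (μ̂ − LSL) / (3σ̂) = (35.7 − 31.7) / (3 × 4.163) = 0.3203; Cpk = min(Cpu, Cpl) = 0.3203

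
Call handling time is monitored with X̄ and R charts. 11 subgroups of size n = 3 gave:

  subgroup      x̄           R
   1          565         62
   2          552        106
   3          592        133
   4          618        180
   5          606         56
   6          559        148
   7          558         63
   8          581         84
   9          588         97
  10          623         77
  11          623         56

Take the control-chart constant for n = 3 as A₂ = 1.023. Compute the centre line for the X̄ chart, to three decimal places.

587.727

X̄̄ = (565 + 552 + 592 + 618 + 606 + 559 + 558 + 581 + 588 + 623 + 623) / 11 = 6465.0000 / 11 = 587.7273
CL = X̄̄ = 587.7273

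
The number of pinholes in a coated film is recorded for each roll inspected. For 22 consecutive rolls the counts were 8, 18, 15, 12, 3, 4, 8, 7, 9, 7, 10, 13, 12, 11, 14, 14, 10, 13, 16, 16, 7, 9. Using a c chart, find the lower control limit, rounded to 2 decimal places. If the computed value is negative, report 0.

c̄ = (8 + 18 + 15 + 12 + 3 + 4 + 8 + 7 + 9 + 7 + 10 + 13 + 12 + 11 + 14 + 14 + 10 + 13 + 16 + 16 + 7 + 9) / 22 = 236 / 22 = 10.7273
LCL = c̄ − 3√c̄ = 10.7273 − 3 × 3.2753 = 0.9015

0.90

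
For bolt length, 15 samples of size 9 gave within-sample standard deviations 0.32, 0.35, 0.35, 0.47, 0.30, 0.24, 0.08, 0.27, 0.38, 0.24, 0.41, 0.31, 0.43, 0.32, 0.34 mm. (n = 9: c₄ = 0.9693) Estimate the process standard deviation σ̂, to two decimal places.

s̄ = (0.32 + 0.35 + 0.35 + 0.47 + 0.30 + 0.24 + 0.08 + 0.27 + 0.38 + 0.24 + 0.41 + 0.31 + 0.43 + 0.32 + 0.34) / 15 = 0.3207
σ̂ = s̄ / c₄ = 0.3207 / 0.9693 = 0.3308

0.33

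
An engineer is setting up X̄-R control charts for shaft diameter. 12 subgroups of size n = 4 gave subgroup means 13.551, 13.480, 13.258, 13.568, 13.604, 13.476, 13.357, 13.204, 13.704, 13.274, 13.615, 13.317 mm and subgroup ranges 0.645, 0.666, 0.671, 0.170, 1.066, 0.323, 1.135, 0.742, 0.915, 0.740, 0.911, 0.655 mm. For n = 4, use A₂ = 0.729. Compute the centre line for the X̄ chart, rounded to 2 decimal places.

13.45

X̄̄ = (13.551 + 13.480 + 13.258 + 13.568 + 13.604 + 13.476 + 13.357 + 13.204 + 13.704 + 13.274 + 13.615 + 13.317) / 12 = 161.4080 / 12 = 13.4507
CL = X̄̄ = 13.4507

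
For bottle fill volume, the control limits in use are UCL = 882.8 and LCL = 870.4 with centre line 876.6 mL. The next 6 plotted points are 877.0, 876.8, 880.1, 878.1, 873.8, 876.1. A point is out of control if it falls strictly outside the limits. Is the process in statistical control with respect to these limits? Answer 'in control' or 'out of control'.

All 6 points lie within [870.4, 882.8].

in control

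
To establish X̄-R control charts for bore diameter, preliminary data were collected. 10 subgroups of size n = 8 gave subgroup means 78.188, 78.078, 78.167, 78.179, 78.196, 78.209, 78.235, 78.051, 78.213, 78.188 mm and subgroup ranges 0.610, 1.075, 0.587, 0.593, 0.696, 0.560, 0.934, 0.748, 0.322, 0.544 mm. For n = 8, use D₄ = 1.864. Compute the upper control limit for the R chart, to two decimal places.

R̄ = (0.610 + 1.075 + 0.587 + 0.593 + 0.696 + 0.560 + 0.934 + 0.748 + 0.322 + 0.544) / 10 = 6.6690 / 10 = 0.6669
UCL_R = D₄·R̄ = 1.864 × 0.6669 = 1.2431

1.24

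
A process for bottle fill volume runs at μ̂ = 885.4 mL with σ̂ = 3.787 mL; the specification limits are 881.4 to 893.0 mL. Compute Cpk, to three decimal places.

Cpu = (USL − μ̂) / (3σ̂) = (893.0 − 885.4) / (3 × 3.787) = 0.6690; Cpl = (μ̂ − LSL) / (3σ̂) = (885.4 − 881.4) / (3 × 3.787) = 0.3521; Cpk = min(Cpu, Cpl) = 0.3521

0.352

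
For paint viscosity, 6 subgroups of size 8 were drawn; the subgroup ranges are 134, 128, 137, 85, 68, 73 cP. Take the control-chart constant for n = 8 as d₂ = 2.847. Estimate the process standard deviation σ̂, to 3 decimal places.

R̄ = (134 + 128 + 137 + 85 + 68 + 73) / 6 = 104.1667
σ̂ = R̄ / d₂ = 104.1667 / 2.847 = 36.5882

36.588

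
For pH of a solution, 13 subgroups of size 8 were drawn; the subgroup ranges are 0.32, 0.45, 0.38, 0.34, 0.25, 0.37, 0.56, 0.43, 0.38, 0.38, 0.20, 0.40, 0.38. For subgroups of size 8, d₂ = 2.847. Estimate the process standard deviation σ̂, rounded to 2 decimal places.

0.13

R̄ = (0.32 + 0.45 + 0.38 + 0.34 + 0.25 + 0.37 + 0.56 + 0.43 + 0.38 + 0.38 + 0.20 + 0.40 + 0.38) / 13 = 0.3723
σ̂ = R̄ / d₂ = 0.3723 / 2.847 = 0.1308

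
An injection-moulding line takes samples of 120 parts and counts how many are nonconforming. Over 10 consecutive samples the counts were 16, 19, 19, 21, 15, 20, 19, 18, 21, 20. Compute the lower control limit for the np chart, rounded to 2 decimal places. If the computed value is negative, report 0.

p̄ = Σdᵢ / (k·n) = 188 / (10 × 120) = 0.15667
LCL = np̄ − 3·√(np̄(1−p̄)) = 18.8000 − 3 × 3.9818 = 6.8546

6.85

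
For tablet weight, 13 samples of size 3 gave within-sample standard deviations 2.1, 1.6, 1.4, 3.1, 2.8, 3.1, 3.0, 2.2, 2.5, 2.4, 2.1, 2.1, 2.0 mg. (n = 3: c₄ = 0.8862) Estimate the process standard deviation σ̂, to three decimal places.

2.639

s̄ = (2.1 + 1.6 + 1.4 + 3.1 + 2.8 + 3.1 + 3.0 + 2.2 + 2.5 + 2.4 + 2.1 + 2.1 + 2.0) / 13 = 2.3385
σ̂ = s̄ / c₄ = 2.3385 / 0.8862 = 2.6388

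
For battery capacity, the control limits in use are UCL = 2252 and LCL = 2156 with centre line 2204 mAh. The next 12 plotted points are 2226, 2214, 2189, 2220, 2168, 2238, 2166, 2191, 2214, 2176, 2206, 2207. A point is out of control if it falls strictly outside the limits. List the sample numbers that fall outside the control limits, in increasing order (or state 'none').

All 12 points lie within [2156, 2252].

none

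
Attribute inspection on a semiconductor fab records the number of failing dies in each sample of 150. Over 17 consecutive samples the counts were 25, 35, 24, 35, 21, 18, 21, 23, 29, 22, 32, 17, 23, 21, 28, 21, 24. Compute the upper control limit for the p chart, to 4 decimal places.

p̄ = Σdᵢ / (k·n) = 419 / (17 × 150) = 0.16431
UCL = p̄ + 3·√(p̄(1−p̄)/n) = 0.16431 + 3 × √(0.16431×0.83569/150) = 0.16431 + 3 × 0.03026 = 0.25508

0.2551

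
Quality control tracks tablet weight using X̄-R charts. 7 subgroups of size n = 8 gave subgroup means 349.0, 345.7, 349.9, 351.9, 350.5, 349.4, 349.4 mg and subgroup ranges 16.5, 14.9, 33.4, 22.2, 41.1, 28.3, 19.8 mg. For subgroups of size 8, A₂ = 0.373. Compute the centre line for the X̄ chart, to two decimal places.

X̄̄ = (349.0 + 345.7 + 349.9 + 351.9 + 350.5 + 349.4 + 349.4) / 7 = 2445.8000 / 7 = 349.4000
CL = X̄̄ = 349.4000

349.40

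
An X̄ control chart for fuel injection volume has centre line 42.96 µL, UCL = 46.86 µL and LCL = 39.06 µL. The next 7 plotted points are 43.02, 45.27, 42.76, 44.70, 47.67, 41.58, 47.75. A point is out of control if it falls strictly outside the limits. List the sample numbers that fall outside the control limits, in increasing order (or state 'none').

Compare each point to [39.06, 46.86]: sample 5 = 47.67 > UCL; sample 7 = 47.75 > UCL.

5, 7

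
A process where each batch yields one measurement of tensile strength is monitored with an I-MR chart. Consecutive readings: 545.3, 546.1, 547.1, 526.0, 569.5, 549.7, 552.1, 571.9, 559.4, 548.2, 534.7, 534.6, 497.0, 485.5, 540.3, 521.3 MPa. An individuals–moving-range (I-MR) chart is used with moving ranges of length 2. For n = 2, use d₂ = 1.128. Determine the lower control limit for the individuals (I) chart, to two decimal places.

X̄ = (545.3 + 546.1 + 547.1 + 526.0 + 569.5 + 549.7 + 552.1 + 571.9 + 559.4 + 548.2 + 534.7 + 534.6 + 497.0 + 485.5 + 540.3 + 521.3) / 16 = 539.2938
Moving ranges: 0.8, 1.0, 21.1, 43.5, 19.8, 2.4, 19.8, 12.5, 11.2, 13.5, 0.1, 37.6, 11.5, 54.8, 19.0; M̄R̄ = 268.6000 / 15 = 17.9067
LCL = X̄ − 3·M̄R̄/d₂ = 539.2938 − 3 × 17.9067 / 1.128 = 491.6696

491.67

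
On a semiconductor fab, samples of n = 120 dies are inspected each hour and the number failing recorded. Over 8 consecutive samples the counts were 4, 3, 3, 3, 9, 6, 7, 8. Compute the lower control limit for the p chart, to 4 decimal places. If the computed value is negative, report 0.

p̄ = Σdᵢ / (k·n) = 43 / (8 × 120) = 0.04479
LCL = p̄ − 3·√(p̄(1−p̄)/n) = 0.04479 − 3 × 0.01888 = -0.01186 → 0 (negative, so LCL = 0)

0.0000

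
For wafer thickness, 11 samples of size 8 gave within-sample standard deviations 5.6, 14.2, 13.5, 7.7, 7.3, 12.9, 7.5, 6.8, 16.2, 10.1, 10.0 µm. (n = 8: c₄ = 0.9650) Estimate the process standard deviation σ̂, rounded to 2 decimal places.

s̄ = (5.6 + 14.2 + 13.5 + 7.7 + 7.3 + 12.9 + 7.5 + 6.8 + 16.2 + 10.1 + 10.0) / 11 = 10.1636
σ̂ = s̄ / c₄ = 10.1636 / 0.9650 = 10.5323

10.53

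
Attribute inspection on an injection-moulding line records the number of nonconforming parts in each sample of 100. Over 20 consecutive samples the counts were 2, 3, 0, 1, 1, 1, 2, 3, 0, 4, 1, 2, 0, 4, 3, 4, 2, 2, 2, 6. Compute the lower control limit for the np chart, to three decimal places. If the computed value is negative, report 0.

0.000

p̄ = Σdᵢ / (k·n) = 43 / (20 × 100) = 0.02150
LCL = np̄ − 3·√(np̄(1−p̄)) = 2.1500 − 3 × 1.4504 = -2.2013 → 0 (negative, so LCL = 0)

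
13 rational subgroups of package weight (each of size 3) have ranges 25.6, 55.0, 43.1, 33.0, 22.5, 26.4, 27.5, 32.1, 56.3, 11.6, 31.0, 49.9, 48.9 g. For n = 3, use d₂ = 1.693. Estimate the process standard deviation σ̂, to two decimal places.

R̄ = (25.6 + 55.0 + 43.1 + 33.0 + 22.5 + 26.4 + 27.5 + 32.1 + 56.3 + 11.6 + 31.0 + 49.9 + 48.9) / 13 = 35.6077
σ̂ = R̄ / d₂ = 35.6077 / 1.693 = 21.0323

21.03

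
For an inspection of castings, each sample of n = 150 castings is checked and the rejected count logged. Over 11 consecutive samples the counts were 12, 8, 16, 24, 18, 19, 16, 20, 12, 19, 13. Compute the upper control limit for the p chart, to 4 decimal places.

p̄ = Σdᵢ / (k·n) = 177 / (11 × 150) = 0.10727
UCL = p̄ + 3·√(p̄(1−p̄)/n) = 0.10727 + 3 × √(0.10727×0.89273/150) = 0.10727 + 3 × 0.02527 = 0.18307

0.1831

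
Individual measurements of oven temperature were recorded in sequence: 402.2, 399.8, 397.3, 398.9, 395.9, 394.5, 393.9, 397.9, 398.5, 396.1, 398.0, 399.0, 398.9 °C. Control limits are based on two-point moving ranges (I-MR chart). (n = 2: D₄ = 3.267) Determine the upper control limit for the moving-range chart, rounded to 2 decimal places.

5.85

Moving ranges: 2.4, 2.5, 1.6, 3.0, 1.4, 0.6, 4.0, 0.6, 2.4, 1.9, 1.0, 0.1; M̄R̄ = 21.5000 / 12 = 1.7917
UCL_MR = D₄·M̄R̄ = 3.267 × 1.7917 = 5.8534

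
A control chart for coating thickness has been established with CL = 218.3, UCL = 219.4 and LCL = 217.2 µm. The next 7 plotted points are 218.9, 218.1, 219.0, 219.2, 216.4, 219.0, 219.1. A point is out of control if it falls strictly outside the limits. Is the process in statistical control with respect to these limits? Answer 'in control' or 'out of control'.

out of control

Compare each point to [217.2, 219.4]: sample 5 = 216.4 < LCL.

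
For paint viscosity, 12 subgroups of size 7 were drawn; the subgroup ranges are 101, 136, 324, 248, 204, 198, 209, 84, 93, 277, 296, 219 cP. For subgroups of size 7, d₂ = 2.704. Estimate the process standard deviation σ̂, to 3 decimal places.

73.625

R̄ = (101 + 136 + 324 + 248 + 204 + 198 + 209 + 84 + 93 + 277 + 296 + 219) / 12 = 199.0833
σ̂ = R̄ / d₂ = 199.0833 / 2.704 = 73.6255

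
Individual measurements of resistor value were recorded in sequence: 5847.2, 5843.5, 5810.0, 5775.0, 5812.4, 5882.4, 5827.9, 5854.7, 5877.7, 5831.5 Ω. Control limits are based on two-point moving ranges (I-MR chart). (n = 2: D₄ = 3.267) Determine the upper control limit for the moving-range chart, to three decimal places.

Moving ranges: 3.7, 33.5, 35.0, 37.4, 70.0, 54.5, 26.8, 23.0, 46.2; M̄R̄ = 330.1000 / 9 = 36.6778
UCL_MR = D₄·M̄R̄ = 3.267 × 36.6778 = 119.8263

119.826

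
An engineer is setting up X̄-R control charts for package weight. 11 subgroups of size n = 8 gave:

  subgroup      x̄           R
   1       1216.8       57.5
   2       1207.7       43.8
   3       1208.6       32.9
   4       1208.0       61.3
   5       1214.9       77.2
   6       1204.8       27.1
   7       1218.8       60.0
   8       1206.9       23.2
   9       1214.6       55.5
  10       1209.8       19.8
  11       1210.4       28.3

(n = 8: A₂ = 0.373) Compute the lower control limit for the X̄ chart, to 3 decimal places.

1194.527

X̄̄ = (1216.8 + 1207.7 + 1208.6 + 1208.0 + 1214.9 + 1204.8 + 1218.8 + 1206.9 + 1214.6 + 1209.8 + 1210.4) / 11 = 13321.3000 / 11 = 1211.0273
R̄ = (57.5 + 43.8 + 32.9 + 61.3 + 77.2 + 27.1 + 60.0 + 23.2 + 55.5 + 19.8 + 28.3) / 11 = 486.6000 / 11 = 44.2364
LCL = X̄̄ − A₂·R̄ = 1211.0273 − 0.373 × 44.2364 = 1194.5271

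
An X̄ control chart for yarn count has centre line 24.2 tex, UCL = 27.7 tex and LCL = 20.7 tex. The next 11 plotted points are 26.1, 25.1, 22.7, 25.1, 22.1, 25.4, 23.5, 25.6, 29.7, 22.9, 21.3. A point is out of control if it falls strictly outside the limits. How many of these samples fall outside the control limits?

Compare each point to [20.7, 27.7]: sample 9 = 29.7 > UCL.

1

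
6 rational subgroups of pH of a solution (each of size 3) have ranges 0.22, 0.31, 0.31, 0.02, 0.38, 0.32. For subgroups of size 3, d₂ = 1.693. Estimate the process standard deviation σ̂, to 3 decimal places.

R̄ = (0.22 + 0.31 + 0.31 + 0.02 + 0.38 + 0.32) / 6 = 0.2600
σ̂ = R̄ / d₂ = 0.2600 / 1.693 = 0.1536

0.154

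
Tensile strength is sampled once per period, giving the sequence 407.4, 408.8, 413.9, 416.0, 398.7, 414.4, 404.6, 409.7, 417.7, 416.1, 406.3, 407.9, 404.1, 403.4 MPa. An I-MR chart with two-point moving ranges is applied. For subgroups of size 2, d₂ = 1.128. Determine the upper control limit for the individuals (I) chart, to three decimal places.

425.990

X̄ = (407.4 + 408.8 + 413.9 + 416.0 + 398.7 + 414.4 + 404.6 + 409.7 + 417.7 + 416.1 + 406.3 + 407.9 + 404.1 + 403.4) / 14 = 409.2143
Moving ranges: 1.4, 5.1, 2.1, 17.3, 15.7, 9.8, 5.1, 8.0, 1.6, 9.8, 1.6, 3.8, 0.7; M̄R̄ = 82.0000 / 13 = 6.3077
UCL = X̄ + 3·M̄R̄/d₂ = 409.2143 + 3 × 6.3077 / 1.128 = 425.9901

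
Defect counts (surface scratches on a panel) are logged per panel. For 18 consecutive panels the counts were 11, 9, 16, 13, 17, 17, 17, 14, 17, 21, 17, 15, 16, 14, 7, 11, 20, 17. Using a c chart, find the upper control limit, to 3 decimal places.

c̄ = (11 + 9 + 16 + 13 + 17 + 17 + 17 + 14 + 17 + 21 + 17 + 15 + 16 + 14 + 7 + 11 + 20 + 17) / 18 = 269 / 18 = 14.9444
UCL = c̄ + 3√c̄ = 14.9444 + 3 × √14.9444 = 14.9444 + 3 × 3.8658 = 26.5419

26.542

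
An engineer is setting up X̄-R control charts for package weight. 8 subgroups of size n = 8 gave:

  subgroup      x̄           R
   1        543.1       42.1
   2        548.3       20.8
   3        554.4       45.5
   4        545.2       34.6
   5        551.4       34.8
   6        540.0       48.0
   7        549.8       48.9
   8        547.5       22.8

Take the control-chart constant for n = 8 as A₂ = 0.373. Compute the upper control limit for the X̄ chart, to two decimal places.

X̄̄ = (543.1 + 548.3 + 554.4 + 545.2 + 551.4 + 540.0 + 549.8 + 547.5) / 8 = 4379.7000 / 8 = 547.4625
R̄ = (42.1 + 20.8 + 45.5 + 34.6 + 34.8 + 48.0 + 48.9 + 22.8) / 8 = 297.5000 / 8 = 37.1875
UCL = X̄̄ + A₂·R̄ = 547.4625 + 0.373 × 37.1875 = 561.3334

561.33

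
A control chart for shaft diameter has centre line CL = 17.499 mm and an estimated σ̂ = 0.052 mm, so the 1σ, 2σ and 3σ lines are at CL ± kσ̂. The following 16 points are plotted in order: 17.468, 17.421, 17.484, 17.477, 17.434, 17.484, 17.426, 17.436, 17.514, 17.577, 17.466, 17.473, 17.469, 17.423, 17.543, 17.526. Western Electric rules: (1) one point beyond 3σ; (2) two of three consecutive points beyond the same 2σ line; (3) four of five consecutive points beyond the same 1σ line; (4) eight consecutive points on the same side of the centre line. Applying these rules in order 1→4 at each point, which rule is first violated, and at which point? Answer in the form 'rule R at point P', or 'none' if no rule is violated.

Zone of each point (C = within 1σ̂, B = 1σ̂–2σ̂, A = 2σ̂–3σ̂, * = beyond 3σ̂; sign = side of CL): 1:-C, 2:-B, 3:-C, 4:-C, 5:-B, 6:-C, 7:-B, 8:-B, 9:+C, 10:+B, 11:-C, 12:-C, 13:-C, 14:-B, 15:+C, 16:+C
Rule 4 (eight consecutive points on the same side of the centre line) is satisfied at point 8.

rule 4 at point 8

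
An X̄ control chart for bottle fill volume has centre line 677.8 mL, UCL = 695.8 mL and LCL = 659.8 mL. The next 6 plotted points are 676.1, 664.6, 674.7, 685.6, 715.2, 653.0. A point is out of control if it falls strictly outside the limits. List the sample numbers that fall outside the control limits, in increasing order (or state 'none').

5, 6

Compare each point to [659.8, 695.8]: sample 5 = 715.2 > UCL; sample 6 = 653.0 < LCL.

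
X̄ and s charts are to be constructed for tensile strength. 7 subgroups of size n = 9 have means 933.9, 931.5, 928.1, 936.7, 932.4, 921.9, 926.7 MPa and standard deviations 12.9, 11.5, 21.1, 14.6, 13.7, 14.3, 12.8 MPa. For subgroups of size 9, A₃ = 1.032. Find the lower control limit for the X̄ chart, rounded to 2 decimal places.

X̄̄ = (933.9 + 931.5 + 928.1 + 936.7 + 932.4 + 921.9 + 926.7) / 7 = 930.1714
s̄ = (12.9 + 11.5 + 21.1 + 14.6 + 13.7 + 14.3 + 12.8) / 7 = 14.4143
LCL = X̄̄ − A₃·s̄ = 930.1714 − 1.032 × 14.4143 = 915.2959

915.30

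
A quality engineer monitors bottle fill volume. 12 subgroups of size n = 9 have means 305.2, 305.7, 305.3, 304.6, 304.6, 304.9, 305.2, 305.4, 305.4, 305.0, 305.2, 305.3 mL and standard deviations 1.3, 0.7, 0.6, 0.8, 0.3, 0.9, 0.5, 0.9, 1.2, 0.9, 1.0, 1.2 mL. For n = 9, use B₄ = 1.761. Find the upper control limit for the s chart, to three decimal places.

1.512

s̄ = (1.3 + 0.7 + 0.6 + 0.8 + 0.3 + 0.9 + 0.5 + 0.9 + 1.2 + 0.9 + 1.0 + 1.2) / 12 = 0.8583
UCL_s = B₄·s̄ = 1.761 × 0.8583 = 1.5115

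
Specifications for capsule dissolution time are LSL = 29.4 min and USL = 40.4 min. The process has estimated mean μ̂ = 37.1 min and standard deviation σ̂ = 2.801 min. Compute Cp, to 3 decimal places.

Cp = (USL − LSL) / (6σ̂) = (40.4 − 29.4) / (6 × 2.801) = 11.0000 / 16.8060 = 0.6545

0.655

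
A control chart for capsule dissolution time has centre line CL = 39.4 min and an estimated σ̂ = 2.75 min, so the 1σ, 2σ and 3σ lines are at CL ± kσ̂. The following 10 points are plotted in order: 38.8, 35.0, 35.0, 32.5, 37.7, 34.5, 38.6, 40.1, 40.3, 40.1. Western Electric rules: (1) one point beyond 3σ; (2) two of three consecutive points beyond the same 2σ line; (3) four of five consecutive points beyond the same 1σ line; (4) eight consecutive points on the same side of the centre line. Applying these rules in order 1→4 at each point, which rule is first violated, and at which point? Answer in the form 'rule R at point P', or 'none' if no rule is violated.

rule 3 at point 6

Zone of each point (C = within 1σ̂, B = 1σ̂–2σ̂, A = 2σ̂–3σ̂, * = beyond 3σ̂; sign = side of CL): 1:-C, 2:-B, 3:-B, 4:-A, 5:-C, 6:-B, 7:-C, 8:+C, 9:+C, 10:+C
Rule 3 (four of five consecutive points beyond the same 1σ limit) is satisfied at point 6.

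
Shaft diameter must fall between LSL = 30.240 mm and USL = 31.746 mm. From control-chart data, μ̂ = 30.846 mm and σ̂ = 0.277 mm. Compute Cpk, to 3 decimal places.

Cpu = (USL − μ̂) / (3σ̂) = (31.746 − 30.846) / (3 × 0.277) = 1.0830; Cpl = (μ̂ − LSL) / (3σ̂) = (30.846 − 30.240) / (3 × 0.277) = 0.7292; Cpk = min(Cpu, Cpl) = 0.7292

0.729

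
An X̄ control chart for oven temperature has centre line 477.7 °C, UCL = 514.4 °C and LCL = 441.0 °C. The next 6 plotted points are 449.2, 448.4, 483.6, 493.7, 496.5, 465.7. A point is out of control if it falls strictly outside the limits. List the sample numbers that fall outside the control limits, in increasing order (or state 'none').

none

All 6 points lie within [441.0, 514.4].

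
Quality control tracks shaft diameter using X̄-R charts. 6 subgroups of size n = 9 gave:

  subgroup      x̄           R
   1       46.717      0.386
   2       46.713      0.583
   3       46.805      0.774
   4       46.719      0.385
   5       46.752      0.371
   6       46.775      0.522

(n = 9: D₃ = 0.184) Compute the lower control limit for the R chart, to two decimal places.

0.09

R̄ = (0.386 + 0.583 + 0.774 + 0.385 + 0.371 + 0.522) / 6 = 3.0210 / 6 = 0.5035
LCL_R = D₃·R̄ = 0.184 × 0.5035 = 0.0926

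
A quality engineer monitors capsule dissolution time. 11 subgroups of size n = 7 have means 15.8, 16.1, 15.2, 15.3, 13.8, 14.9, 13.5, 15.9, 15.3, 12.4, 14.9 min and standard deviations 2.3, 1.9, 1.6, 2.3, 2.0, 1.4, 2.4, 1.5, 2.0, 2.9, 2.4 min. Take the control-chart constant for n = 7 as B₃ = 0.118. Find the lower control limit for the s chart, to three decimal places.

0.244

s̄ = (2.3 + 1.9 + 1.6 + 2.3 + 2.0 + 1.4 + 2.4 + 1.5 + 2.0 + 2.9 + 2.4) / 11 = 2.0636
LCL_s = B₃·s̄ = 0.118 × 2.0636 = 0.2435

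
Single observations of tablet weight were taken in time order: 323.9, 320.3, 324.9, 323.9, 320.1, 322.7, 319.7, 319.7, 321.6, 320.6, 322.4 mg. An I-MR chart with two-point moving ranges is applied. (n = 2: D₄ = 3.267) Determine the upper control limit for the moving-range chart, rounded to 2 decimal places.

7.61

Moving ranges: 3.6, 4.6, 1.0, 3.8, 2.6, 3.0, 0.0, 1.9, 1.0, 1.8; M̄R̄ = 23.3000 / 10 = 2.3300
UCL_MR = D₄·M̄R̄ = 3.267 × 2.3300 = 7.6121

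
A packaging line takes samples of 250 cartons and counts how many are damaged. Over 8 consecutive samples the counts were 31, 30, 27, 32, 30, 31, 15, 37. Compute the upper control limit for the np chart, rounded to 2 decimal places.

44.34

p̄ = Σdᵢ / (k·n) = 233 / (8 × 250) = 0.11650
UCL = np̄ + 3·√(np̄(1−p̄)) = 29.1250 + 3 × √(29.1250×0.88350) = 29.1250 + 3 × 5.0727 = 44.3430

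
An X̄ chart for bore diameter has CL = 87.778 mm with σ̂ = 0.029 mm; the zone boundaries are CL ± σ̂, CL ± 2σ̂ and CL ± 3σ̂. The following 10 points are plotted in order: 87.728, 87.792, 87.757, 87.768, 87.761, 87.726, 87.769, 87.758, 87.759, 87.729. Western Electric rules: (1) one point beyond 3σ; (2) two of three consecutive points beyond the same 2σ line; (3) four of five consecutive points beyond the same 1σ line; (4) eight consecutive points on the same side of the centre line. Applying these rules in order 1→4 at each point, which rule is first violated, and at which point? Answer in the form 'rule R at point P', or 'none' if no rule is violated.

rule 4 at point 10

Zone of each point (C = within 1σ̂, B = 1σ̂–2σ̂, A = 2σ̂–3σ̂, * = beyond 3σ̂; sign = side of CL): 1:-B, 2:+C, 3:-C, 4:-C, 5:-C, 6:-B, 7:-C, 8:-C, 9:-C, 10:-B
Rule 4 (eight consecutive points on the same side of the centre line) is satisfied at point 10.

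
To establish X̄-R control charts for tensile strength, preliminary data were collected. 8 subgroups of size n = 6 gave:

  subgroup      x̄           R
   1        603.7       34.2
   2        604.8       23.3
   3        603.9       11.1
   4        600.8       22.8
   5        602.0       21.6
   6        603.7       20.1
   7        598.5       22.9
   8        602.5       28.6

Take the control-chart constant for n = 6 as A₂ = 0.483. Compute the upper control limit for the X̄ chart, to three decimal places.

613.633

X̄̄ = (603.7 + 604.8 + 603.9 + 600.8 + 602.0 + 603.7 + 598.5 + 602.5) / 8 = 4819.9000 / 8 = 602.4875
R̄ = (34.2 + 23.3 + 11.1 + 22.8 + 21.6 + 20.1 + 22.9 + 28.6) / 8 = 184.6000 / 8 = 23.0750
UCL = X̄̄ + A₂·R̄ = 602.4875 + 0.483 × 23.0750 = 613.6327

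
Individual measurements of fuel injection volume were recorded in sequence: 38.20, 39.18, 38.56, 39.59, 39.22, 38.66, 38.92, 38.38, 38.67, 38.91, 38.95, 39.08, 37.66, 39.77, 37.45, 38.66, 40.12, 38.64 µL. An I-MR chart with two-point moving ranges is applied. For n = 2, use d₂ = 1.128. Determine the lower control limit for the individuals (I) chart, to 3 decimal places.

X̄ = (38.20 + 39.18 + 38.56 + 39.59 + 39.22 + 38.66 + 38.92 + 38.38 + 38.67 + 38.91 + 38.95 + 39.08 + 37.66 + 39.77 + 37.45 + 38.66 + 40.12 + 38.64) / 18 = 38.8122
Moving ranges: 0.98, 0.62, 1.03, 0.37, 0.56, 0.26, 0.54, 0.29, 0.24, 0.04, 0.13, 1.42, 2.11, 2.32, 1.21, 1.46, 1.48; M̄R̄ = 15.0600 / 17 = 0.8859
LCL = X̄ − 3·M̄R̄/d₂ = 38.8122 − 3 × 0.8859 / 1.128 = 36.4562

36.456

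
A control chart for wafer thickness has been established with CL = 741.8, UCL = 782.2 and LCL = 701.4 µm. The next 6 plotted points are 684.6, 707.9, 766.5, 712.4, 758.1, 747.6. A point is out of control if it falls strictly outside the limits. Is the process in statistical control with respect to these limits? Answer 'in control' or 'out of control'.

Compare each point to [701.4, 782.2]: sample 1 = 684.6 < LCL.

out of control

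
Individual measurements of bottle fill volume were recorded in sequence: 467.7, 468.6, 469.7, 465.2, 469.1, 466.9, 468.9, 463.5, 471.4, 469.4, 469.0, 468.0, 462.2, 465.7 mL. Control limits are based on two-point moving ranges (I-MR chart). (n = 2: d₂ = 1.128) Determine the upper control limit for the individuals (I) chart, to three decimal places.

475.827

X̄ = (467.7 + 468.6 + 469.7 + 465.2 + 469.1 + 466.9 + 468.9 + 463.5 + 471.4 + 469.4 + 469.0 + 468.0 + 462.2 + 465.7) / 14 = 467.5214
Moving ranges: 0.9, 1.1, 4.5, 3.9, 2.2, 2.0, 5.4, 7.9, 2.0, 0.4, 1.0, 5.8, 3.5; M̄R̄ = 40.6000 / 13 = 3.1231
UCL = X̄ + 3·M̄R̄/d₂ = 467.5214 + 3 × 3.1231 / 1.128 = 475.8275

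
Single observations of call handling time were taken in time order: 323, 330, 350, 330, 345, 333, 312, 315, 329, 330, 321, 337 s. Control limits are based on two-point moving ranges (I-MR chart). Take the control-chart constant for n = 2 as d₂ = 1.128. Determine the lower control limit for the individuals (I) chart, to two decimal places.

X̄ = (323 + 330 + 350 + 330 + 345 + 333 + 312 + 315 + 329 + 330 + 321 + 337) / 12 = 329.5833
Moving ranges: 7, 20, 20, 15, 12, 21, 3, 14, 1, 9, 16; M̄R̄ = 138.0000 / 11 = 12.5455
LCL = X̄ − 3·M̄R̄/d₂ = 329.5833 − 3 × 12.5455 / 1.128 = 296.2178

296.22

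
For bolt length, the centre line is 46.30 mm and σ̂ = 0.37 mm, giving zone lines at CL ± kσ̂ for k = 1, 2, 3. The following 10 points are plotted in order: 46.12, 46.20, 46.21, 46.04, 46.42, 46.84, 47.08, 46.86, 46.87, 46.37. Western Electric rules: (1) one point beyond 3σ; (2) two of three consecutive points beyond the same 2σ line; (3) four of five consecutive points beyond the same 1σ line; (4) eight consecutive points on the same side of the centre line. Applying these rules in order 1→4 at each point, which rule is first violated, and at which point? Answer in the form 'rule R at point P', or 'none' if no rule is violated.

Zone of each point (C = within 1σ̂, B = 1σ̂–2σ̂, A = 2σ̂–3σ̂, * = beyond 3σ̂; sign = side of CL): 1:-C, 2:-C, 3:-C, 4:-C, 5:+C, 6:+B, 7:+A, 8:+B, 9:+B, 10:+C
Rule 3 (four of five consecutive points beyond the same 1σ limit) is satisfied at point 9.

rule 3 at point 9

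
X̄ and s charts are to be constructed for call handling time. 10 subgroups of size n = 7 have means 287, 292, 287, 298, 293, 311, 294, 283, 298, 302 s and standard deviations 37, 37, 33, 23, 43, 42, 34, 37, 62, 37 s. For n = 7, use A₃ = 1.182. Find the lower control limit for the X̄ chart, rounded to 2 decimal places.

248.99

X̄̄ = (287 + 292 + 287 + 298 + 293 + 311 + 294 + 283 + 298 + 302) / 10 = 294.5000
s̄ = (37 + 37 + 33 + 23 + 43 + 42 + 34 + 37 + 62 + 37) / 10 = 38.5000
LCL = X̄̄ − A₃·s̄ = 294.5000 − 1.182 × 38.5000 = 248.9930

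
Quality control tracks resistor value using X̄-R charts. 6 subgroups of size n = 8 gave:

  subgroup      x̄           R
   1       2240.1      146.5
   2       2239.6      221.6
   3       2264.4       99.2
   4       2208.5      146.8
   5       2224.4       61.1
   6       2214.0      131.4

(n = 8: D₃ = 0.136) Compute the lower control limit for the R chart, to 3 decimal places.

R̄ = (146.5 + 221.6 + 99.2 + 146.8 + 61.1 + 131.4) / 6 = 806.6000 / 6 = 134.4333
LCL_R = D₃·R̄ = 0.136 × 134.4333 = 18.2829

18.283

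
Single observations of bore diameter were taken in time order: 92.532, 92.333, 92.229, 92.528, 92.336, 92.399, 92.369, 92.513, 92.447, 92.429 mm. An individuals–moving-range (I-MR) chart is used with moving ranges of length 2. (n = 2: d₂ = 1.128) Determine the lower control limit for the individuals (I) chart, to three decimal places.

92.082

X̄ = (92.532 + 92.333 + 92.229 + 92.528 + 92.336 + 92.399 + 92.369 + 92.513 + 92.447 + 92.429) / 10 = 92.4115
Moving ranges: 0.199, 0.104, 0.299, 0.192, 0.063, 0.030, 0.144, 0.066, 0.018; M̄R̄ = 1.1150 / 9 = 0.1239
LCL = X̄ − 3·M̄R̄/d₂ = 92.4115 − 3 × 0.1239 / 1.128 = 92.0820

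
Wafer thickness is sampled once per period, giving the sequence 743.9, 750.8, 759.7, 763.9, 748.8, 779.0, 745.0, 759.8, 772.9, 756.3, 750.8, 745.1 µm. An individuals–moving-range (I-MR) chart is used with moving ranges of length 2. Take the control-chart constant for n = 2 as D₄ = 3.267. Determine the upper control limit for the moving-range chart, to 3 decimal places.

Moving ranges: 6.9, 8.9, 4.2, 15.1, 30.2, 34.0, 14.8, 13.1, 16.6, 5.5, 5.7; M̄R̄ = 155.0000 / 11 = 14.0909
UCL_MR = D₄·M̄R̄ = 3.267 × 14.0909 = 46.0350

46.035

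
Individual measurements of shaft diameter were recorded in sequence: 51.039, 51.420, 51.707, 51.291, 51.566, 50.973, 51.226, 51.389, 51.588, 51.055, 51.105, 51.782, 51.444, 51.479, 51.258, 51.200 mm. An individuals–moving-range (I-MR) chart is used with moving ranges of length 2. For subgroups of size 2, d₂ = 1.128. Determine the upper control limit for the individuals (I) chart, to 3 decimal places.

X̄ = (51.039 + 51.420 + 51.707 + 51.291 + 51.566 + 50.973 + 51.226 + 51.389 + 51.588 + 51.055 + 51.105 + 51.782 + 51.444 + 51.479 + 51.258 + 51.200) / 16 = 51.3451
Moving ranges: 0.381, 0.287, 0.416, 0.275, 0.593, 0.253, 0.163, 0.199, 0.533, 0.050, 0.677, 0.338, 0.035, 0.221, 0.058; M̄R̄ = 4.4790 / 15 = 0.2986
UCL = X̄ + 3·M̄R̄/d₂ = 51.3451 + 3 × 0.2986 / 1.128 = 52.1393

52.139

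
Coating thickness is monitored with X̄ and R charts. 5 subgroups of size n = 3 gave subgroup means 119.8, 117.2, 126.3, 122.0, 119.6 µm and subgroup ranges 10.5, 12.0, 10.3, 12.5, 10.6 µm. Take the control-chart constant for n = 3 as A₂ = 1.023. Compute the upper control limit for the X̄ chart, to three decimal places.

X̄̄ = (119.8 + 117.2 + 126.3 + 122.0 + 119.6) / 5 = 604.9000 / 5 = 120.9800
R̄ = (10.5 + 12.0 + 10.3 + 12.5 + 10.6) / 5 = 55.9000 / 5 = 11.1800
UCL = X̄̄ + A₂·R̄ = 120.9800 + 1.023 × 11.1800 = 132.4171

132.417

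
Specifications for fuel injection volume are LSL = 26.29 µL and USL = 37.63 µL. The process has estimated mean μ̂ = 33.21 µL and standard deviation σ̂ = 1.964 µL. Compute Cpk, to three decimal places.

0.750

Cpu = (USL − μ̂) / (3σ̂) = (37.63 − 33.21) / (3 × 1.964) = 0.7502; Cpl = (μ̂ − LSL) / (3σ̂) = (33.21 − 26.29) / (3 × 1.964) = 1.1745; Cpk = min(Cpu, Cpl) = 0.7502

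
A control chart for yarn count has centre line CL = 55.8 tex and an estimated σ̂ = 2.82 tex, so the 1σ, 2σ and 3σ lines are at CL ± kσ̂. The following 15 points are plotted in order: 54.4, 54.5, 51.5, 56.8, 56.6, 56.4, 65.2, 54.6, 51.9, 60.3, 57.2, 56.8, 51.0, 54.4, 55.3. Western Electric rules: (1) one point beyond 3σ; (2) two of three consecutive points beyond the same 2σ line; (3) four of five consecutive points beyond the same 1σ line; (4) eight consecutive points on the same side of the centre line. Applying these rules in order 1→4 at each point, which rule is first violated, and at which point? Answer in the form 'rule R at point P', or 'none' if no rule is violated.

Zone of each point (C = within 1σ̂, B = 1σ̂–2σ̂, A = 2σ̂–3σ̂, * = beyond 3σ̂; sign = side of CL): 1:-C, 2:-C, 3:-B, 4:+C, 5:+C, 6:+C, 7:+*, 8:-C, 9:-B, 10:+B, 11:+C, 12:+C, 13:-B, 14:-C, 15:-C
Rule 1 (one point beyond the 3σ limits) is satisfied at point 7.

rule 1 at point 7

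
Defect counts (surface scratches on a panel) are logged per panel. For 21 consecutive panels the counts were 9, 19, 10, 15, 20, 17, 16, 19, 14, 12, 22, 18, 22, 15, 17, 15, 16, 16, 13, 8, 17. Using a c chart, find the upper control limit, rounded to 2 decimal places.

c̄ = (9 + 19 + 10 + 15 + 20 + 17 + 16 + 19 + 14 + 12 + 22 + 18 + 22 + 15 + 17 + 15 + 16 + 16 + 13 + 8 + 17) / 21 = 330 / 21 = 15.7143
UCL = c̄ + 3√c̄ = 15.7143 + 3 × √15.7143 = 15.7143 + 3 × 3.9641 = 27.6067

27.61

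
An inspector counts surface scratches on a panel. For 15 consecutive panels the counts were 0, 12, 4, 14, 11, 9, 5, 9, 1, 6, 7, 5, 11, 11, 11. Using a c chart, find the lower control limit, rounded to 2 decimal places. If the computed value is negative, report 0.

0.00

c̄ = (0 + 12 + 4 + 14 + 11 + 9 + 5 + 9 + 1 + 6 + 7 + 5 + 11 + 11 + 11) / 15 = 116 / 15 = 7.7333
LCL = c̄ − 3√c̄ = 7.7333 − 3 × 2.7809 = -0.6093 → 0 (cannot be negative)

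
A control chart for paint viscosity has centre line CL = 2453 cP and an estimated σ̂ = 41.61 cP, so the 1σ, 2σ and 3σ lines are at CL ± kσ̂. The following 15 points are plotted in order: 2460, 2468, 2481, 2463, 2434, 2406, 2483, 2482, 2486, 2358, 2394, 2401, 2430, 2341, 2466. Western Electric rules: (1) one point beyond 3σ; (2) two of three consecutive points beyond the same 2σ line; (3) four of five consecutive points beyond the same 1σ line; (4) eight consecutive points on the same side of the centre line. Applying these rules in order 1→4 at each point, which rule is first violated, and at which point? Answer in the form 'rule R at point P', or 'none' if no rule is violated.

rule 3 at point 14

Zone of each point (C = within 1σ̂, B = 1σ̂–2σ̂, A = 2σ̂–3σ̂, * = beyond 3σ̂; sign = side of CL): 1:+C, 2:+C, 3:+C, 4:+C, 5:-C, 6:-B, 7:+C, 8:+C, 9:+C, 10:-A, 11:-B, 12:-B, 13:-C, 14:-A, 15:+C
Rule 3 (four of five consecutive points beyond the same 1σ limit) is satisfied at point 14.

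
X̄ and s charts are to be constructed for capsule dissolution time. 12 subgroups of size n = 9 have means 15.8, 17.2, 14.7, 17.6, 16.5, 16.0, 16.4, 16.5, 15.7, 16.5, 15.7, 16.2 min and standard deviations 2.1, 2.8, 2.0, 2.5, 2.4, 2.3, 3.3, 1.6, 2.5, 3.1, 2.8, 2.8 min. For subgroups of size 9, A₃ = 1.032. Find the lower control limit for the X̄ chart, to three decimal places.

13.636

X̄̄ = (15.8 + 17.2 + 14.7 + 17.6 + 16.5 + 16.0 + 16.4 + 16.5 + 15.7 + 16.5 + 15.7 + 16.2) / 12 = 16.2333
s̄ = (2.1 + 2.8 + 2.0 + 2.5 + 2.4 + 2.3 + 3.3 + 1.6 + 2.5 + 3.1 + 2.8 + 2.8) / 12 = 2.5167
LCL = X̄̄ − A₃·s̄ = 16.2333 − 1.032 × 2.5167 = 13.6361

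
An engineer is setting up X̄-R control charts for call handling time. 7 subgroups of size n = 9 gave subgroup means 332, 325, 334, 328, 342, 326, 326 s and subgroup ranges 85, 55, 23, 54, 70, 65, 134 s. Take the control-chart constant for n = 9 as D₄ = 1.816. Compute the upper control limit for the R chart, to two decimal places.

R̄ = (85 + 55 + 23 + 54 + 70 + 65 + 134) / 7 = 486.0000 / 7 = 69.4286
UCL_R = D₄·R̄ = 1.816 × 69.4286 = 126.0823

126.08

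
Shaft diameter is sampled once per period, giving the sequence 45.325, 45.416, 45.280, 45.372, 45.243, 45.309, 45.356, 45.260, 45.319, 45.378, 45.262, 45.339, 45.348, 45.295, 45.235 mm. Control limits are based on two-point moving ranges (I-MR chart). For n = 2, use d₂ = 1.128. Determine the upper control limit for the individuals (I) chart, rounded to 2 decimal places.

45.52

X̄ = (45.325 + 45.416 + 45.280 + 45.372 + 45.243 + 45.309 + 45.356 + 45.260 + 45.319 + 45.378 + 45.262 + 45.339 + 45.348 + 45.295 + 45.235) / 15 = 45.3158
Moving ranges: 0.091, 0.136, 0.092, 0.129, 0.066, 0.047, 0.096, 0.059, 0.059, 0.116, 0.077, 0.009, 0.053, 0.060; M̄R̄ = 1.0900 / 14 = 0.0779
UCL = X̄ + 3·M̄R̄/d₂ = 45.3158 + 3 × 0.0779 / 1.128 = 45.5229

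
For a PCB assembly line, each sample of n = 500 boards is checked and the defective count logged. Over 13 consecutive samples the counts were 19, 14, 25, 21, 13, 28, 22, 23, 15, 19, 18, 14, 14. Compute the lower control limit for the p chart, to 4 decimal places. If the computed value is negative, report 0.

0.0121

p̄ = Σdᵢ / (k·n) = 245 / (13 × 500) = 0.03769
LCL = p̄ − 3·√(p̄(1−p̄)/n) = 0.03769 − 3 × 0.00852 = 0.01214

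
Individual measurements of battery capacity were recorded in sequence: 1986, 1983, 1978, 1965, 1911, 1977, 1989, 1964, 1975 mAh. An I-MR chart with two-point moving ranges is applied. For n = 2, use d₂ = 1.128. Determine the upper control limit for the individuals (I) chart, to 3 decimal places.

X̄ = (1986 + 1983 + 1978 + 1965 + 1911 + 1977 + 1989 + 1964 + 1975) / 9 = 1969.7778
Moving ranges: 3, 5, 13, 54, 66, 12, 25, 11; M̄R̄ = 189.0000 / 8 = 23.6250
UCL = X̄ + 3·M̄R̄/d₂ = 1969.7778 + 3 × 23.6250 / 1.128 = 2032.6102

2032.610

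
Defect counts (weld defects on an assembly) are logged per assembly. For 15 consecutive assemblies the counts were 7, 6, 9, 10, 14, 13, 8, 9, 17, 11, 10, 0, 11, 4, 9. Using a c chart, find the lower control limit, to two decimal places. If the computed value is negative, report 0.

0.10

c̄ = (7 + 6 + 9 + 10 + 14 + 13 + 8 + 9 + 17 + 11 + 10 + 0 + 11 + 4 + 9) / 15 = 138 / 15 = 9.2000
LCL = c̄ − 3√c̄ = 9.2000 − 3 × 3.0332 = 0.1005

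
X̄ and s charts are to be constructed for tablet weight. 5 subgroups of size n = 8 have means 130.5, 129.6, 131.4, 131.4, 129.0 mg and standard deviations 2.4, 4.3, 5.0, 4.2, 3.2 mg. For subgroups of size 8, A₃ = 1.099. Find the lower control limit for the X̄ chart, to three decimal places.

126.182

X̄̄ = (130.5 + 129.6 + 131.4 + 131.4 + 129.0) / 5 = 130.3800
s̄ = (2.4 + 4.3 + 5.0 + 4.2 + 3.2) / 5 = 3.8200
LCL = X̄̄ − A₃·s̄ = 130.3800 − 1.099 × 3.8200 = 126.1818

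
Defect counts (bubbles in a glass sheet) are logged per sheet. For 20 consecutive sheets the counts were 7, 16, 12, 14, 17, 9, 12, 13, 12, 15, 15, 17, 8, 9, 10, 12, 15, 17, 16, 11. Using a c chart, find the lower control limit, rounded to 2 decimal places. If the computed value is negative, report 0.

2.10

c̄ = (7 + 16 + 12 + 14 + 17 + 9 + 12 + 13 + 12 + 15 + 15 + 17 + 8 + 9 + 10 + 12 + 15 + 17 + 16 + 11) / 20 = 257 / 20 = 12.8500
LCL = c̄ − 3√c̄ = 12.8500 − 3 × 3.5847 = 2.0959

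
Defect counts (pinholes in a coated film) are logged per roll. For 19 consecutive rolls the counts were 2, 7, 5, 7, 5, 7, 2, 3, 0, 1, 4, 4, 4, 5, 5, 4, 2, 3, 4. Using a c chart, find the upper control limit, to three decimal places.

9.815

c̄ = (2 + 7 + 5 + 7 + 5 + 7 + 2 + 3 + 0 + 1 + 4 + 4 + 4 + 5 + 5 + 4 + 2 + 3 + 4) / 19 = 74 / 19 = 3.8947
UCL = c̄ + 3√c̄ = 3.8947 + 3 × √3.8947 = 3.8947 + 3 × 1.9735 = 9.8153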